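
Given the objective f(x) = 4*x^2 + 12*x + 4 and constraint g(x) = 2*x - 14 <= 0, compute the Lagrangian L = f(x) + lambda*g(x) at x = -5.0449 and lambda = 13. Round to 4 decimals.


Step 1: Evaluate f(x).
f(-5.0449) = 4*(-5.0449)^2 + 12*(-5.0449) + 4 = 45.2653
Step 2: Evaluate g(x).
g(-5.0449) = 2*-5.0449 - 14 = -24.0898
Step 3: Compute Lagrangian.
L = 45.2653 + 13*-24.0898 = -267.9021


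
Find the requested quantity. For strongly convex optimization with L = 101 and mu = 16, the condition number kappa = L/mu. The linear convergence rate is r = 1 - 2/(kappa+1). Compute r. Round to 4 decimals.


Step 1: Compute the condition number.
kappa = L/mu = 101/16 = 6.3125
Step 2: Compute the convergence rate.
r = 1 - 2/(kappa + 1) = 1 - 2*mu/(L + mu) = (L - mu)/(L + mu) = 85/117 = 0.7265


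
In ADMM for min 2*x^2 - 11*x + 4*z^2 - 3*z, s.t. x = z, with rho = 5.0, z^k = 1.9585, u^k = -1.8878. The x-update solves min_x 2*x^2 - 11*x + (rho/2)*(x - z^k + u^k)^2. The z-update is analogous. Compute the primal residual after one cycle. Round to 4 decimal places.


ADMM iteration with rho = 5.0, z^k = 1.9585, u^k = -1.8878
Step 1: x-update.
Minimize 2*x^2 - 11*x + (5.0/2)*(x - 1.9585 - 1.8878)^2
FOC: (2*2 + 5.0)*x = 11 + 5.0*(1.9585 + 1.8878)
x^{k+1} = 3.3591
Step 2: z-update.
Minimize 4*z^2 - 3*z + (5.0/2)*(3.3591 - z - 1.8878)^2
FOC: (2*4 + 5.0)*z = 3 + 5.0*(3.3591 - 1.8878)
z^{k+1} = 0.7966
Step 3: u-update.
u^{k+1} = -1.8878 + 3.3591 - 0.7966 = 0.6746
Step 4: Primal residual = |3.3591 - 0.7966| = 2.5624


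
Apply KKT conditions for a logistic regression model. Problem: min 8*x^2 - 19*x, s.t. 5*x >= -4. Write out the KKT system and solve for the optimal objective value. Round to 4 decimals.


Step 1: Try lambda = 0 (constraint inactive).
Stationarity: 2*8*x - 19 = 0
x* = 19/(2*8) = 1.1875
Check constraint: 5*1.1875 = 5.9375 >= -4 -- satisfied.
Step 2: Compute optimal value.
f(x*) = 8*1.1875^2 - 19*1.1875 = -11.2813


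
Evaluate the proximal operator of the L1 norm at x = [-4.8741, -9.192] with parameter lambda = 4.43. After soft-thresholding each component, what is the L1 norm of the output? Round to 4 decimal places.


Soft-thresholding with lambda = 4.43:
prox(-4.8741) = sign(-4.8741)*max(|-4.8741| - 4.43, 0) = -0.4441
prox(-9.192) = sign(-9.192)*max(|-9.192| - 4.43, 0) = -4.762
prox(x) = [-0.4441, -4.762]
||prox(x)||_1 = 0.4441 + 4.762 = 5.2061


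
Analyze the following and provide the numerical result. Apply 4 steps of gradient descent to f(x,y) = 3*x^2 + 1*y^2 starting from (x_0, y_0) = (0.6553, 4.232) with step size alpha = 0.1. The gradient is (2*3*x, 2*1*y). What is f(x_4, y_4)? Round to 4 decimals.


Gradient descent on f(x,y) = 3*x^2 + 1*y^2.
Starting point: (0.6553, 4.232), alpha = 0.1
Step 1: grad_x = 2*3*0.6553 = 3.9318, grad_y = 2*1*4.232 = 8.464
  x_1 = 0.6553 - 0.1*3.9318 = 0.2621
  y_1 = 4.232 - 0.1*8.464 = 3.3856
Step 2: grad_x = 2*3*0.2621 = 1.5727, grad_y = 2*1*3.3856 = 6.7712
  x_2 = 0.2621 - 0.1*1.5727 = 0.1048
  y_2 = 3.3856 - 0.1*6.7712 = 2.7085
Step 3: grad_x = 2*3*0.1048 = 0.6291, grad_y = 2*1*2.7085 = 5.417
  x_3 = 0.1048 - 0.1*0.6291 = 0.0419
  y_3 = 2.7085 - 0.1*5.417 = 2.1668
Step 4: grad_x = 2*3*0.0419 = 0.2516, grad_y = 2*1*2.1668 = 4.3336
  x_4 = 0.0419 - 0.1*0.2516 = 0.0168
  y_4 = 2.1668 - 0.1*4.3336 = 1.7334
f(0.0168, 1.7334) = 3*0.0168^2 + 1*1.7334^2 = 3.0056


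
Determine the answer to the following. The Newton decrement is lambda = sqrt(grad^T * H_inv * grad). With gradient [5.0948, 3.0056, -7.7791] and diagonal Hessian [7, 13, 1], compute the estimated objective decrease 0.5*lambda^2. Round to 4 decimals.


Step 1: H is diagonal, so H^(-1) * g = [0.7278, 0.2312, -7.7791].
Step 2: g^T H^(-1) g = sum_i g_i^2 / H_ii
  = (5.0948)^2/7 + (3.0056)^2/13 + (-7.7791)^2/1
  = 3.7081 + 0.6949 + 60.5144 = 64.9174
Step 3: Objective decrease = 0.5 * g^T H^(-1) g = 32.4587


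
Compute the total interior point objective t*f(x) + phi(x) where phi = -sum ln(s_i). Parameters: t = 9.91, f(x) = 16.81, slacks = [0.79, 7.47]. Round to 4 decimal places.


Step 1: Compute log-barrier.
ln values: [-0.2357, 2.0109]
phi = -(-0.2357 + 2.0109) = -1.7752
Step 2: Compute augmented objective.
t*f(x) = 9.91*16.81 = 166.5871
Total = 166.5871 - 1.7752 = 164.8119


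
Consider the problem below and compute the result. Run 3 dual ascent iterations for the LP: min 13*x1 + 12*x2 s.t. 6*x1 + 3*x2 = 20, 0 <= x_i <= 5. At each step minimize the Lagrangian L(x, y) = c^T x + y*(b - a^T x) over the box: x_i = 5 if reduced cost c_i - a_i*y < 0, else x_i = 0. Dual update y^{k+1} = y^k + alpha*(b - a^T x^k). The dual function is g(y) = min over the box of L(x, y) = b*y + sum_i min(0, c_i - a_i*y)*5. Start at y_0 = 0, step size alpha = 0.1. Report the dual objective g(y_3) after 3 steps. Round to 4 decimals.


Dual ascent for LP: min 13*x1 + 12*x2, 6*x1 + 3*x2 = 20, 0 <= x_i <= 5
Step 1: y^k = 0.0, reduced costs: (13.0, 12.0)
  x^k = (0.0, 0.0), subgradient = b - a^T x = 20.0
  y^{k+1} = 0.0 + 0.1*20.0 = 2.0
Step 2: y^k = 2.0, reduced costs: (1.0, 6.0)
  x^k = (0.0, 0.0), subgradient = b - a^T x = 20.0
  y^{k+1} = 2.0 + 0.1*20.0 = 4.0
Step 3: y^k = 4.0, reduced costs: (-11.0, 0.0)
  x^k = (5.0, 0.0), subgradient = b - a^T x = -10.0
  y^{k+1} = 4.0 + 0.1*-10.0 = 3.0
Dual objective at y_3 = 3.0: reduced costs (-5.0, 3.0), box minimizer x = (5.0, 0.0)
g(y_3) = b*y + (c1 - a1*y)*x1 + (c2 - a2*y)*x2 = 20*3.0 + (-5.0)*5.0 + 3.0*0.0 = 60.0 - 25.0 + 0.0 = 35.0


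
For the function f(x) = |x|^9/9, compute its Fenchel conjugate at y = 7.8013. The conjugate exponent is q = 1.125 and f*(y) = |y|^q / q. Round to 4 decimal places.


The conjugate exponent q satisfies 1/p + 1/q = 1.
p = 9, so q = 9/(9 - 1) = 1.125
|y|^q = 7.8013^1.125 = 10.0853
f*(7.8013) = 10.0853 / 1.125 = 8.9647


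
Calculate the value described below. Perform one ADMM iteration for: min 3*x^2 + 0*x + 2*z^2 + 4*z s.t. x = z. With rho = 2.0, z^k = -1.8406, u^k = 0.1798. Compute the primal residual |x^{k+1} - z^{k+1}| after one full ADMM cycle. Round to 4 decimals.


ADMM iteration with rho = 2.0, z^k = -1.8406, u^k = 0.1798
Step 1: x-update.
Minimize 3*x^2 + 0*x + (2.0/2)*(x + 1.8406 + 0.1798)^2
FOC: (2*3 + 2.0)*x = 0 + 2.0*(-1.8406 - 0.1798)
x^{k+1} = -0.5051
Step 2: z-update.
Minimize 2*z^2 + 4*z + (2.0/2)*(-0.5051 - z + 0.1798)^2
FOC: (2*2 + 2.0)*z = -4 + 2.0*(-0.5051 + 0.1798)
z^{k+1} = -0.7751
Step 3: u-update.
u^{k+1} = 0.1798 - 0.5051 + 0.7751 = 0.4498
Step 4: Primal residual = |-0.5051 + 0.7751| = 0.27


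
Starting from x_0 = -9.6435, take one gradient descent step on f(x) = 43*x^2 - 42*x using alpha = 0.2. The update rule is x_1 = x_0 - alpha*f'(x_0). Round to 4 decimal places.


We compute the gradient at x_0 and apply the update.
f'(x) = 86*x - 42
f'(-9.6435) = 86*-9.6435 - 42 = -871.341
x_1 = -9.6435 - 0.2*-871.341 = 164.6247


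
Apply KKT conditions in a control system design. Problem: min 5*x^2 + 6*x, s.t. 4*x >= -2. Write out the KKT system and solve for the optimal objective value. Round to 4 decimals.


Step 1: Try lambda = 0 (constraint inactive).
x_unc = -6/(2*5) = -0.6
Check: 4*-0.6 = -2.4 < -2 -- violated!
Step 2: Constraint must be active: 4*x = -2
x* = -2/4 = -0.5
lambda = (2*5*(-0.5) + 6)/4 = 0.25
Step 3: Compute optimal value.
f(x*) = 5*(-0.5)^2 + 6*(-0.5) = -1.75


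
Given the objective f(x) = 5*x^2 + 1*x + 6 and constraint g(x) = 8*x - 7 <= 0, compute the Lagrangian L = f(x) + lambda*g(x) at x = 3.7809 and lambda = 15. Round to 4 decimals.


Step 1: Evaluate f(x).
f(3.7809) = 5*3.7809^2 + 1*3.7809 + 6 = 81.2569
Step 2: Evaluate g(x).
g(3.7809) = 8*3.7809 - 7 = 23.2472
Step 3: Compute Lagrangian.
L = 81.2569 + 15*23.2472 = 429.9649


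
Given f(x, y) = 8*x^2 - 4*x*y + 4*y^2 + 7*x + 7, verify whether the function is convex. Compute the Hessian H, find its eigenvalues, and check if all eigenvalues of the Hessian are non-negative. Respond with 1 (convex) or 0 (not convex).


The Hessian of f(x,y) = 8*x^2 - 4*x*y + 4*y^2 + 7*x + 7 is:
H = [[16, -4], [-4, 8]]
Trace = 16 + 8 = 24
Determinant = 16*8 - (-4)^2 = 112
Discriminant = (24)^2 - 4*112 = 128.0
Eigenvalues: lambda_1 = 6.3431, lambda_2 = 17.6569
The function is convex.

1


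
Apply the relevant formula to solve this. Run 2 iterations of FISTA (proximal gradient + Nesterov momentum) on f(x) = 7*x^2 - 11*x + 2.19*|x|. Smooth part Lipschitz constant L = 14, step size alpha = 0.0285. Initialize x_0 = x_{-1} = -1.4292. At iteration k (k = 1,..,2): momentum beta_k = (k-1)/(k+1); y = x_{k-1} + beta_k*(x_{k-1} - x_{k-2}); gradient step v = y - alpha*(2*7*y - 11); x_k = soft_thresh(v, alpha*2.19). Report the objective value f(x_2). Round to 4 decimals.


FISTA on f(x) = 7*x^2 - 11*x + 2.19*|x|
L = 14, alpha = 0.0285
Iteration 1: beta = 0.0, y = -1.4292 + 0.0*(-1.4292 + 1.4292) = -1.4292
  grad(y) = -31.0088, v = y - alpha*grad = -0.5454
  prox(v) = soft_thresh(-0.5454, 0.0624) = -0.483
Iteration 2: beta = 0.3333, y = -0.483 + 0.3333*(-0.483 + 1.4292) = -0.1676
  grad(y) = -13.347, v = y - alpha*grad = 0.2127
  prox(v) = soft_thresh(0.2127, 0.0624) = 0.1503
f(x_2) = 7*0.1503^2 - 11*0.1503 + 2.19*|0.1503| = -1.1662


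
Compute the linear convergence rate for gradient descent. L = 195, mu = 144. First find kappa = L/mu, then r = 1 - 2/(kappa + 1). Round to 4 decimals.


Step 1: Compute the condition number.
kappa = L/mu = 195/144 = 1.3542
Step 2: Compute the convergence rate.
r = 1 - 2/(kappa + 1) = 1 - 2*mu/(L + mu) = (L - mu)/(L + mu) = 51/339 = 0.1504


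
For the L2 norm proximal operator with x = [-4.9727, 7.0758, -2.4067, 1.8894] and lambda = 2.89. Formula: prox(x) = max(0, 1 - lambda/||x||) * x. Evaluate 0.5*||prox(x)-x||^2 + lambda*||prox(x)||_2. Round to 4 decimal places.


Step 1: Compute ||x||.
||x|| = 9.1737
Step 2: Compute scaling factor.
scale = max(0, 1 - 2.89/9.1737) = 0.685
Step 3: prox(x) = [-3.4061, 4.8467, -1.6485, 1.2942]
||prox(x)|| = 6.2837
Step 4: Proximal objective.
0.5*||prox-x||^2 = 4.1761
lambda*||prox|| = 18.1599
Total = 22.3359


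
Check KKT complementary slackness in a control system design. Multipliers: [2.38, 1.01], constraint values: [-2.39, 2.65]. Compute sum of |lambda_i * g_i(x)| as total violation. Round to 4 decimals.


KKT complementary slackness check:
lambda_1 * g_1 = 2.38 * -2.39 = -5.6882
lambda_2 * g_2 = 1.01 * 2.65 = 2.6765
Total violation = 5.6882 + 2.6765 = 8.3647


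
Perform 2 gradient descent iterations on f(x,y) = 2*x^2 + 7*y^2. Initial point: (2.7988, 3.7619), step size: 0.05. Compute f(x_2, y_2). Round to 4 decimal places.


Gradient descent on f(x,y) = 2*x^2 + 7*y^2.
Starting point: (2.7988, 3.7619), alpha = 0.05
Step 1: grad_x = 2*2*2.7988 = 11.1952, grad_y = 2*7*3.7619 = 52.6666
  x_1 = 2.7988 - 0.05*11.1952 = 2.239
  y_1 = 3.7619 - 0.05*52.6666 = 1.1286
Step 2: grad_x = 2*2*2.239 = 8.9562, grad_y = 2*7*1.1286 = 15.8
  x_2 = 2.239 - 0.05*8.9562 = 1.7912
  y_2 = 1.1286 - 0.05*15.8 = 0.3386
f(1.7912, 0.3386) = 2*1.7912^2 + 7*0.3386^2 = 7.2194


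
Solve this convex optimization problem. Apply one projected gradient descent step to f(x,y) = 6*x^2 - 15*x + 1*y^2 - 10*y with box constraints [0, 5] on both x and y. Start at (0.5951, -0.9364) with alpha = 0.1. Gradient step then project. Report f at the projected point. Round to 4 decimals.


Step 1: Compute gradient at (0.5951, -0.9364).
grad_x = 2*6*0.5951 - 15 = -7.8588
grad_y = 2*1*-0.9364 - 10 = -11.8728
Step 2: Gradient step.
x_raw = 0.5951 - 0.1*-7.8588 = 1.381
y_raw = -0.9364 - 0.1*-11.8728 = 0.2509
Step 3: Project onto [0, 5].
x_proj = clip(1.381) = 1.381
y_proj = clip(0.2509) = 0.2509
Step 4: Evaluate f.
f(1.381, 0.2509) = -11.7179


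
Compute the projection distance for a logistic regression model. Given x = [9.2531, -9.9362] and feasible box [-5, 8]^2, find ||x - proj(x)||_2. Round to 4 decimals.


Project each component onto [-5, 8].
clip(9.2531) = 8.0, clip(-9.9362) = -5.0
Projection = [8.0, -5.0]
Squared diffs: [1.5703, 24.3661]
Distance = sqrt(25.9364) = 5.0928


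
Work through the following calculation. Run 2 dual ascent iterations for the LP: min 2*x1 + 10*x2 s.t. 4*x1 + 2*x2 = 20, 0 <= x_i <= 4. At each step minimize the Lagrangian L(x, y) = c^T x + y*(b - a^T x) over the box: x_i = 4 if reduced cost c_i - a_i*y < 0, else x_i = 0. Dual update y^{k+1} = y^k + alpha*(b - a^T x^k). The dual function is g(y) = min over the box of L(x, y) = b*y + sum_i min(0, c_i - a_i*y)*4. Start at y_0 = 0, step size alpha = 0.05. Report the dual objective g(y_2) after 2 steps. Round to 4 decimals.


Dual ascent for LP: min 2*x1 + 10*x2, 4*x1 + 2*x2 = 20, 0 <= x_i <= 4
Step 1: y^k = 0.0, reduced costs: (2.0, 10.0)
  x^k = (0.0, 0.0), subgradient = b - a^T x = 20.0
  y^{k+1} = 0.0 + 0.05*20.0 = 1.0
Step 2: y^k = 1.0, reduced costs: (-2.0, 8.0)
  x^k = (4.0, 0.0), subgradient = b - a^T x = 4.0
  y^{k+1} = 1.0 + 0.05*4.0 = 1.2
Dual objective at y_2 = 1.2: reduced costs (-2.8, 7.6), box minimizer x = (4.0, 0.0)
g(y_2) = b*y + (c1 - a1*y)*x1 + (c2 - a2*y)*x2 = 20*1.2 + (-2.8)*4.0 + 7.6*0.0 = 24.0 - 11.2 + 0.0 = 12.8


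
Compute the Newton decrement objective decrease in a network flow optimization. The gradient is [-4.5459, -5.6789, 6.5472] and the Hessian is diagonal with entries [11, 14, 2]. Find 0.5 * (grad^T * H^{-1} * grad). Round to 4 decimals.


Step 1: H is diagonal, so H^(-1) * g = [-0.4133, -0.4056, 3.2736].
Step 2: g^T H^(-1) g = sum_i g_i^2 / H_ii
  = (-4.5459)^2/11 + (-5.6789)^2/14 + (6.5472)^2/2
  = 1.8787 + 2.3036 + 21.4329 = 25.6151
Step 3: Objective decrease = 0.5 * g^T H^(-1) g = 12.8076


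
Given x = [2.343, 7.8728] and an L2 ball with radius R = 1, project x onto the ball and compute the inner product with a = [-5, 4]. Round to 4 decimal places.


Step 1: Compute ||x|| (intermediates to 6 decimals).
||x|| = sqrt(2.343^2 + 7.8728^2) = 8.214051
Step 2: Project.
Since ||x|| > R, scale = R/||x|| = 1/8.214051 = 0.121743, proj(x) = scale * x
proj(x) = [0.285244, 0.958458]
Step 3: Dot product.
a^T * proj(x) = -5*0.285244 + 4*0.958458 = 2.4076


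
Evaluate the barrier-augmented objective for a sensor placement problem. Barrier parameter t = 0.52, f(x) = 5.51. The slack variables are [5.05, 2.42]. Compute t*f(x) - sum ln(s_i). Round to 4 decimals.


Step 1: Compute log-barrier.
ln values: [1.6194, 0.8838]
phi = -(1.6194 + 0.8838) = -2.5032
Step 2: Compute augmented objective.
t*f(x) = 0.52*5.51 = 2.8652
Total = 2.8652 - 2.5032 = 0.362


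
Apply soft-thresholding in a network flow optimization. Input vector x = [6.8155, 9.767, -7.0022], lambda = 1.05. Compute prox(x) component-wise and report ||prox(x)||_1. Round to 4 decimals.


Soft-thresholding with lambda = 1.05:
prox(6.8155) = sign(6.8155)*max(|6.8155| - 1.05, 0) = 5.7655
prox(9.767) = sign(9.767)*max(|9.767| - 1.05, 0) = 8.717
prox(-7.0022) = sign(-7.0022)*max(|-7.0022| - 1.05, 0) = -5.9522
prox(x) = [5.7655, 8.717, -5.9522]
||prox(x)||_1 = 5.7655 + 8.717 + 5.9522 = 20.4347


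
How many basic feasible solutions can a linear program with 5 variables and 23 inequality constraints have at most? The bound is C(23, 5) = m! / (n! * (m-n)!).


Each vertex corresponds to some choice of n active constraints out of m, so the number of vertices is at most C(m, n) = m! / (n!(m-n)!).
m = 23, n = 5
Numerator: 23 * 22 * 21 * 20 * 19
Denominator: 5! = 120
C(23, 5) = 33649


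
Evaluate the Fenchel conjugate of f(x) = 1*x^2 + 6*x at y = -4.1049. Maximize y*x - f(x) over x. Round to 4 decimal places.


f*(y) = sup_x {y*x - a*x^2 - b*x} = sup_x {(y-b)*x - a*x^2}
FOC: (y - b) - 2a*x = 0 => x* = (y - b)/(2a)
x* = (-4.1049 - 6)/(2*1) = -5.0525
f*(-4.1049) = (y-b)^2/(4a) = (-4.1049 - 6)^2/(4*1)
= 102.109/4 = 25.5273


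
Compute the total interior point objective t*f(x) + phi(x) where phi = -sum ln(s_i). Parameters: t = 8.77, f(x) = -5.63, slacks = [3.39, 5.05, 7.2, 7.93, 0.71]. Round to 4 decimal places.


Step 1: Compute log-barrier.
ln values: [1.2208, 1.6194, 1.9741, 2.0707, -0.3425]
phi = -(1.2208 + 1.6194 + 1.9741 + 2.0707 - 0.3425) = -6.5425
Step 2: Compute augmented objective.
t*f(x) = 8.77*-5.63 = -49.3751
Total = -49.3751 - 6.5425 = -55.9176


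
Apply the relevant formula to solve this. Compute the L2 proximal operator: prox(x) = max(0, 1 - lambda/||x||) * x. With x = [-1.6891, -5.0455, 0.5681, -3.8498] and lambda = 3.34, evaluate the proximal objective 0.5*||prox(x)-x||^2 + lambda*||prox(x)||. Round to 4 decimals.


Step 1: Compute ||x||.
||x|| = 6.592
Step 2: Compute scaling factor.
scale = max(0, 1 - 3.34/6.592) = 0.4933
Step 3: prox(x) = [-0.8333, -2.4891, 0.2803, -1.8992]
||prox(x)|| = 3.252
Step 4: Proximal objective.
0.5*||prox-x||^2 = 5.5778
lambda*||prox|| = 10.8617
Total = 16.4393


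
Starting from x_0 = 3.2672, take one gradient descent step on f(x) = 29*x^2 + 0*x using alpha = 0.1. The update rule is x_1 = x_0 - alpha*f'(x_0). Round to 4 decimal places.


We compute the gradient at x_0 and apply the update.
f'(x) = 58*x + 0
f'(3.2672) = 58*3.2672 + 0 = 189.4976
x_1 = 3.2672 - 0.1*189.4976 = -15.6826


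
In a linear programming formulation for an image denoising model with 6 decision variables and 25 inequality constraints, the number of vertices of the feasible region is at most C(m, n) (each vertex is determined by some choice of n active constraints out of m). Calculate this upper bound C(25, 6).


Each vertex corresponds to some choice of n active constraints out of m, so the number of vertices is at most C(m, n) = m! / (n!(m-n)!).
m = 25, n = 6
Numerator: 25 * 24 * 23 * 22 * 21 * 20
Denominator: 6! = 720
C(25, 6) = 177100


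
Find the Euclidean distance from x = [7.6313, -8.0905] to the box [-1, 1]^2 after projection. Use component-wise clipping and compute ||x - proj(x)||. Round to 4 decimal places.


Project each component onto [-1, 1].
clip(7.6313) = 1.0, clip(-8.0905) = -1.0
Projection = [1.0, -1.0]
Squared diffs: [43.9741, 50.2752]
Distance = sqrt(94.2493) = 9.7082


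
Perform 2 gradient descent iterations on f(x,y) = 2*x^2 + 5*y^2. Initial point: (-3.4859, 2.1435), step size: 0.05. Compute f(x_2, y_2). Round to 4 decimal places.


Gradient descent on f(x,y) = 2*x^2 + 5*y^2.
Starting point: (-3.4859, 2.1435), alpha = 0.05
Step 1: grad_x = 2*2*-3.4859 = -13.9436, grad_y = 2*5*2.1435 = 21.435
  x_1 = -3.4859 - 0.05*-13.9436 = -2.7887
  y_1 = 2.1435 - 0.05*21.435 = 1.0718
Step 2: grad_x = 2*2*-2.7887 = -11.1549, grad_y = 2*5*1.0718 = 10.7175
  x_2 = -2.7887 - 0.05*-11.1549 = -2.231
  y_2 = 1.0718 - 0.05*10.7175 = 0.5359
f(-2.231, 0.5359) = 2*(-2.231)^2 + 5*0.5359^2 = 11.3903


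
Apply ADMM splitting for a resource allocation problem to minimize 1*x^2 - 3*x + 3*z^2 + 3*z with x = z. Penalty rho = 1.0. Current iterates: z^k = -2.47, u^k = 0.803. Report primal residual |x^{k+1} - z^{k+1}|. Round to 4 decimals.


ADMM iteration with rho = 1.0, z^k = -2.47, u^k = 0.803
Step 1: x-update.
Minimize 1*x^2 - 3*x + (1.0/2)*(x + 2.47 + 0.803)^2
FOC: (2*1 + 1.0)*x = 3 + 1.0*(-2.47 - 0.803)
x^{k+1} = -0.091
Step 2: z-update.
Minimize 3*z^2 + 3*z + (1.0/2)*(-0.091 - z + 0.803)^2
FOC: (2*3 + 1.0)*z = -3 + 1.0*(-0.091 + 0.803)
z^{k+1} = -0.3269
Step 3: u-update.
u^{k+1} = 0.803 - 0.091 + 0.3269 = 1.0389
Step 4: Primal residual = |-0.091 + 0.3269| = 0.2359


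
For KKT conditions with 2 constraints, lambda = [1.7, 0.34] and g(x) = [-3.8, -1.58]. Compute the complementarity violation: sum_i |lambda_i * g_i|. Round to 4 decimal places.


KKT complementary slackness check:
lambda_1 * g_1 = 1.7 * -3.8 = -6.46
lambda_2 * g_2 = 0.34 * -1.58 = -0.5372
Total violation = 6.46 + 0.5372 = 6.9972


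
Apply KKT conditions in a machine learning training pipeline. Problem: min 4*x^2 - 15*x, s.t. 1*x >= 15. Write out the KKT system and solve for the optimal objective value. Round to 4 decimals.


Step 1: Try lambda = 0 (constraint inactive).
x_unc = 15/(2*4) = 1.875
Check: 1*1.875 = 1.875 < 15 -- violated!
Step 2: Constraint must be active: 1*x = 15
x* = 15/1 = 15.0
lambda = (2*4*15.0 - 15)/1 = 105.0
Step 3: Compute optimal value.
f(x*) = 4*15.0^2 - 15*15.0 = 675.0


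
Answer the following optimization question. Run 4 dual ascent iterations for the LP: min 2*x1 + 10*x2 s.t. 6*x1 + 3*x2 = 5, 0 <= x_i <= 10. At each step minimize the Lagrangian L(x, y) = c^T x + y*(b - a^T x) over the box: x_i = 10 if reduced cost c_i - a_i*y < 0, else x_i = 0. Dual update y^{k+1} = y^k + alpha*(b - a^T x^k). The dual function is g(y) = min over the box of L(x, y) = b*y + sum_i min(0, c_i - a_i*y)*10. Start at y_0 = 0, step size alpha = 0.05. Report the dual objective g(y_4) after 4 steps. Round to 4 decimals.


Dual ascent for LP: min 2*x1 + 10*x2, 6*x1 + 3*x2 = 5, 0 <= x_i <= 10
Step 1: y^k = 0.0, reduced costs: (2.0, 10.0)
  x^k = (0.0, 0.0), subgradient = b - a^T x = 5.0
  y^{k+1} = 0.0 + 0.05*5.0 = 0.25
Step 2: y^k = 0.25, reduced costs: (0.5, 9.25)
  x^k = (0.0, 0.0), subgradient = b - a^T x = 5.0
  y^{k+1} = 0.25 + 0.05*5.0 = 0.5
Step 3: y^k = 0.5, reduced costs: (-1.0, 8.5)
  x^k = (10.0, 0.0), subgradient = b - a^T x = -55.0
  y^{k+1} = 0.5 + 0.05*-55.0 = -2.25
Step 4: y^k = -2.25, reduced costs: (15.5, 16.75)
  x^k = (0.0, 0.0), subgradient = b - a^T x = 5.0
  y^{k+1} = -2.25 + 0.05*5.0 = -2.0
Dual objective at y_4 = -2.0: reduced costs (14.0, 16.0), box minimizer x = (0.0, 0.0)
g(y_4) = b*y + (c1 - a1*y)*x1 + (c2 - a2*y)*x2 = 5*(-2.0) + 14.0*0.0 + 16.0*0.0 = -10.0 + 0.0 + 0.0 = -10.0


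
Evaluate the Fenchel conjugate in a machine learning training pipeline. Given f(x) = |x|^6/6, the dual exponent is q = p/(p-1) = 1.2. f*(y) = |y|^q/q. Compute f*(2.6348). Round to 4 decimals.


The conjugate exponent q satisfies 1/p + 1/q = 1.
p = 6, so q = 6/(6 - 1) = 1.2
|y|^q = 2.6348^1.2 = 3.1981
f*(2.6348) = 3.1981 / 1.2 = 2.6651


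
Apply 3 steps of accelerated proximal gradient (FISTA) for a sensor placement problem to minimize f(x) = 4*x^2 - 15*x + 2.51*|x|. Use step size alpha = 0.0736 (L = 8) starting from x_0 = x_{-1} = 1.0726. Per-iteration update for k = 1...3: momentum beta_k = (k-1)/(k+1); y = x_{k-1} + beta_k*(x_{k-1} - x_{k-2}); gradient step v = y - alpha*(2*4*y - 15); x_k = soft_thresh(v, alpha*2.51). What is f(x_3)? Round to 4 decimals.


FISTA on f(x) = 4*x^2 - 15*x + 2.51*|x|
L = 8, alpha = 0.0736
Iteration 1: beta = 0.0, y = 1.0726 + 0.0*(1.0726 - 1.0726) = 1.0726
  grad(y) = -6.4192, v = y - alpha*grad = 1.5451
  prox(v) = soft_thresh(1.5451, 0.1847) = 1.3603
Iteration 2: beta = 0.3333, y = 1.3603 + 0.3333*(1.3603 - 1.0726) = 1.4562
  grad(y) = -3.3502, v = y - alpha*grad = 1.7028
  prox(v) = soft_thresh(1.7028, 0.1847) = 1.5181
Iteration 3: beta = 0.5, y = 1.5181 + 0.5*(1.5181 - 1.3603) = 1.5969
  grad(y) = -2.2245, v = y - alpha*grad = 1.7607
  prox(v) = soft_thresh(1.7607, 0.1847) = 1.5759
f(x_3) = 4*1.5759^2 - 15*1.5759 + 2.51*|1.5759| = -9.7491


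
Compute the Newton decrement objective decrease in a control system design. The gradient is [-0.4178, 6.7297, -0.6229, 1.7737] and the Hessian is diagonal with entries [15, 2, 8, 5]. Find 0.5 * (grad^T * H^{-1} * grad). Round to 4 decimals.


Step 1: H is diagonal, so H^(-1) * g = [-0.0279, 3.3649, -0.0779, 0.3547].
Step 2: g^T H^(-1) g = sum_i g_i^2 / H_ii
  = (-0.4178)^2/15 + (6.7297)^2/2 + (-0.6229)^2/8 + (1.7737)^2/5
  = 0.0116 + 22.6444 + 0.0485 + 0.6292 = 23.3338
Step 3: Objective decrease = 0.5 * g^T H^(-1) g = 11.6669


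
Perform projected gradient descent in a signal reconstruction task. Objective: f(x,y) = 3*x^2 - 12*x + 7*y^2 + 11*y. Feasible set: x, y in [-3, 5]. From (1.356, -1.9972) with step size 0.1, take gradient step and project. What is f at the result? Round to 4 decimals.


Step 1: Compute gradient at (1.356, -1.9972).
grad_x = 2*3*1.356 - 12 = -3.864
grad_y = 2*7*-1.9972 + 11 = -16.9608
Step 2: Gradient step.
x_raw = 1.356 - 0.1*-3.864 = 1.7424
y_raw = -1.9972 - 0.1*-16.9608 = -0.3011
Step 3: Project onto [-3, 5].
x_proj = clip(1.7424) = 1.7424
y_proj = clip(-0.3011) = -0.3011
Step 4: Evaluate f.
f(1.7424, -0.3011) = -14.4785


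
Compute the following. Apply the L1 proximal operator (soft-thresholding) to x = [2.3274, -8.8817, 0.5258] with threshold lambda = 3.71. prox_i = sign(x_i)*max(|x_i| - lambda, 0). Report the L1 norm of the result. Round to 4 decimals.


Soft-thresholding with lambda = 3.71:
prox(2.3274) = sign(2.3274)*max(|2.3274| - 3.71, 0) = 0.0
prox(-8.8817) = sign(-8.8817)*max(|-8.8817| - 3.71, 0) = -5.1717
prox(0.5258) = sign(0.5258)*max(|0.5258| - 3.71, 0) = 0.0
prox(x) = [0.0, -5.1717, 0.0]
||prox(x)||_1 = 0.0 + 5.1717 + 0.0 = 5.1717


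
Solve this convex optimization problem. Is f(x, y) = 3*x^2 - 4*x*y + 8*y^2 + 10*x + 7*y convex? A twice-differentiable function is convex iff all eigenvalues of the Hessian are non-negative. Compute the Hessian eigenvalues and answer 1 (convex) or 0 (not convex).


The Hessian of f(x,y) = 3*x^2 - 4*x*y + 8*y^2 + 10*x + 7*y is:
H = [[6, -4], [-4, 16]]
Trace = 6 + 16 = 22
Determinant = 6*16 - (-4)^2 = 80
Discriminant = (22)^2 - 4*80 = 164.0
Eigenvalues: lambda_1 = 4.5969, lambda_2 = 17.4031
The function is convex.

1


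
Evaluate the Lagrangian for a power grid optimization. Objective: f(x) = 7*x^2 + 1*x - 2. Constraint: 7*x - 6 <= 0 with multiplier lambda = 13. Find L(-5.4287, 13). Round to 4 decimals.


Step 1: Evaluate f(x).
f(-5.4287) = 7*(-5.4287)^2 + 1*(-5.4287) - 2 = 198.8668
Step 2: Evaluate g(x).
g(-5.4287) = 7*-5.4287 - 6 = -44.0009
Step 3: Compute Lagrangian.
L = 198.8668 + 13*-44.0009 = -373.1449


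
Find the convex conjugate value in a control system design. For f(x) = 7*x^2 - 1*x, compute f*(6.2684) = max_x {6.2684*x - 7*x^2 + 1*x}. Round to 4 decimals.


f*(y) = sup_x {y*x - a*x^2 - b*x} = sup_x {(y-b)*x - a*x^2}
FOC: (y - b) - 2a*x = 0 => x* = (y - b)/(2a)
x* = (6.2684 + 1)/(2*7) = 0.5192
f*(6.2684) = (y-b)^2/(4a) = (6.2684 + 1)^2/(4*7)
= 52.8296/28 = 1.8868


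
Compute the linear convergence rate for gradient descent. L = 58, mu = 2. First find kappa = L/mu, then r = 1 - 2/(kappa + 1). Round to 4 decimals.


Step 1: Compute the condition number.
kappa = L/mu = 58/2 = 29.0
Step 2: Compute the convergence rate.
r = 1 - 2/(kappa + 1) = 1 - 2*mu/(L + mu) = (L - mu)/(L + mu) = 56/60 = 0.9333


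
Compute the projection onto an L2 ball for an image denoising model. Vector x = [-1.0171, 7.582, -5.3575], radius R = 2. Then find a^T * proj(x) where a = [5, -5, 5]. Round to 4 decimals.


Step 1: Compute ||x|| (intermediates to 6 decimals).
||x|| = sqrt((-1.0171)^2 + 7.582^2 + (-5.3575)^2) = 9.33938
Step 2: Project.
Since ||x|| > R, scale = R/||x|| = 2/9.33938 = 0.214147, proj(x) = scale * x
proj(x) = [-0.217809, 1.623663, -1.147293]
Step 3: Dot product.
a^T * proj(x) = 5*(-0.217809) - 5*1.623663 + 5*(-1.147293) = -14.9438


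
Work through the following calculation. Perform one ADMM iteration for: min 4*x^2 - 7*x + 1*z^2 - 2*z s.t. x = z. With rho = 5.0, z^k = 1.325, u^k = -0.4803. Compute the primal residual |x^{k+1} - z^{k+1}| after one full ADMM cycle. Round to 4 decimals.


ADMM iteration with rho = 5.0, z^k = 1.325, u^k = -0.4803
Step 1: x-update.
Minimize 4*x^2 - 7*x + (5.0/2)*(x - 1.325 - 0.4803)^2
FOC: (2*4 + 5.0)*x = 7 + 5.0*(1.325 + 0.4803)
x^{k+1} = 1.2328
Step 2: z-update.
Minimize 1*z^2 - 2*z + (5.0/2)*(1.2328 - z - 0.4803)^2
FOC: (2*1 + 5.0)*z = 2 + 5.0*(1.2328 - 0.4803)
z^{k+1} = 0.8232
Step 3: u-update.
u^{k+1} = -0.4803 + 1.2328 - 0.8232 = -0.0707
Step 4: Primal residual = |1.2328 - 0.8232| = 0.4096


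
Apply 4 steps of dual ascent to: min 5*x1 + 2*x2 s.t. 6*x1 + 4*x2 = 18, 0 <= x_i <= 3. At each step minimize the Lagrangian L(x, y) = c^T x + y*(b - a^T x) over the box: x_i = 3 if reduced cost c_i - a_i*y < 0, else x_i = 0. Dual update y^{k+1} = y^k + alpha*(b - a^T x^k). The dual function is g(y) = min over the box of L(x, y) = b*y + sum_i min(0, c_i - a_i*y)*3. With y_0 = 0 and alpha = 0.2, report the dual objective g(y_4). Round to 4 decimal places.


Dual ascent for LP: min 5*x1 + 2*x2, 6*x1 + 4*x2 = 18, 0 <= x_i <= 3
Step 1: y^k = 0.0, reduced costs: (5.0, 2.0)
  x^k = (0.0, 0.0), subgradient = b - a^T x = 18.0
  y^{k+1} = 0.0 + 0.2*18.0 = 3.6
Step 2: y^k = 3.6, reduced costs: (-16.6, -12.4)
  x^k = (3.0, 3.0), subgradient = b - a^T x = -12.0
  y^{k+1} = 3.6 + 0.2*-12.0 = 1.2
Step 3: y^k = 1.2, reduced costs: (-2.2, -2.8)
  x^k = (3.0, 3.0), subgradient = b - a^T x = -12.0
  y^{k+1} = 1.2 + 0.2*-12.0 = -1.2
Step 4: y^k = -1.2, reduced costs: (12.2, 6.8)
  x^k = (0.0, 0.0), subgradient = b - a^T x = 18.0
  y^{k+1} = -1.2 + 0.2*18.0 = 2.4
Dual objective at y_4 = 2.4: reduced costs (-9.4, -7.6), box minimizer x = (3.0, 3.0)
g(y_4) = b*y + (c1 - a1*y)*x1 + (c2 - a2*y)*x2 = 18*2.4 + (-9.4)*3.0 + (-7.6)*3.0 = 43.2 - 28.2 - 22.8 = -7.8


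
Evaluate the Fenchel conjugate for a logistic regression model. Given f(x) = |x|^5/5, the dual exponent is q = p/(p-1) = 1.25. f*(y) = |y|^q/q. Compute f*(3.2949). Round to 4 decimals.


The conjugate exponent q satisfies 1/p + 1/q = 1.
p = 5, so q = 5/(5 - 1) = 1.25
|y|^q = 3.2949^1.25 = 4.4392
f*(3.2949) = 4.4392 / 1.25 = 3.5513


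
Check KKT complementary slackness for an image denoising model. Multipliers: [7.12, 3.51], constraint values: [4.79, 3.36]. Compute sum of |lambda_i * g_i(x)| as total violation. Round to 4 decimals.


KKT complementary slackness check:
lambda_1 * g_1 = 7.12 * 4.79 = 34.1048
lambda_2 * g_2 = 3.51 * 3.36 = 11.7936
Total violation = 34.1048 + 11.7936 = 45.8984


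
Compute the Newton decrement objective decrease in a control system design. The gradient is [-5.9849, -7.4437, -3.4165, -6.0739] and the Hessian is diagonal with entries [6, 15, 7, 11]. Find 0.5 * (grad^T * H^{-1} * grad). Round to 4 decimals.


Step 1: H is diagonal, so H^(-1) * g = [-0.9975, -0.4962, -0.4881, -0.5522].
Step 2: g^T H^(-1) g = sum_i g_i^2 / H_ii
  = (-5.9849)^2/6 + (-7.4437)^2/15 + (-3.4165)^2/7 + (-6.0739)^2/11
  = 5.9698 + 3.6939 + 1.6675 + 3.3538 = 14.6851
Step 3: Objective decrease = 0.5 * g^T H^(-1) g = 7.3425


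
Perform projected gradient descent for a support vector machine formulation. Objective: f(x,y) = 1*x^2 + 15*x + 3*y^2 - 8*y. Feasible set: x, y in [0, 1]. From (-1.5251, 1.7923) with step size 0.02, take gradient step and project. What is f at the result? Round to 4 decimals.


Step 1: Compute gradient at (-1.5251, 1.7923).
grad_x = 2*1*-1.5251 + 15 = 11.9498
grad_y = 2*3*1.7923 - 8 = 2.7538
Step 2: Gradient step.
x_raw = -1.5251 - 0.02*11.9498 = -1.7641
y_raw = 1.7923 - 0.02*2.7538 = 1.7372
Step 3: Project onto [0, 1].
x_proj = clip(-1.7641) = 0.0
y_proj = clip(1.7372) = 1.0
Step 4: Evaluate f.
f(0.0, 1.0) = -5.0


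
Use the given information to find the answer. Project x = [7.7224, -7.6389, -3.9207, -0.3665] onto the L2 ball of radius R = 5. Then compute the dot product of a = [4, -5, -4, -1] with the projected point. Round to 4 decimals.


Step 1: Compute ||x|| (intermediates to 6 decimals).
||x|| = sqrt(7.7224^2 + (-7.6389)^2 + (-3.9207)^2 + (-0.3665)^2) = 11.553981
Step 2: Project.
Since ||x|| > R, scale = R/||x|| = 5/11.553981 = 0.432751, proj(x) = scale * x
proj(x) = [3.341876, -3.305742, -1.696687, -0.158603]
Step 3: Dot product.
a^T * proj(x) = 4*3.341876 - 5*(-3.305742) - 4*(-1.696687) - 1*(-0.158603) = 36.8416


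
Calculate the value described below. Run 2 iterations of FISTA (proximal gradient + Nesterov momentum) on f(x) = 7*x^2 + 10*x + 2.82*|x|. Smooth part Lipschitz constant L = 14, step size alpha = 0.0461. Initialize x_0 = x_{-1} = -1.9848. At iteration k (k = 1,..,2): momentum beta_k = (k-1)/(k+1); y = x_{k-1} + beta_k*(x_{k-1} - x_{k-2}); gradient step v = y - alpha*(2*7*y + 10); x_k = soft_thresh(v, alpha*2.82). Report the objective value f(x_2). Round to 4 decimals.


FISTA on f(x) = 7*x^2 + 10*x + 2.82*|x|
L = 14, alpha = 0.0461
Iteration 1: beta = 0.0, y = -1.9848 + 0.0*(-1.9848 + 1.9848) = -1.9848
  grad(y) = -17.7872, v = y - alpha*grad = -1.1648
  prox(v) = soft_thresh(-1.1648, 0.13) = -1.0348
Iteration 2: beta = 0.3333, y = -1.0348 + 0.3333*(-1.0348 + 1.9848) = -0.7181
  grad(y) = -0.054, v = y - alpha*grad = -0.7157
  prox(v) = soft_thresh(-0.7157, 0.13) = -0.5857
f(x_2) = 7*(-0.5857)^2 + 10*(-0.5857) + 2.82*|-0.5857| = -1.8041


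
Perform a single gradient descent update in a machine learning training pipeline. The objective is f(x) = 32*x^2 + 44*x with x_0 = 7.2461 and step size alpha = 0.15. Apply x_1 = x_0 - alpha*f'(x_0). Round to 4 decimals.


We compute the gradient at x_0 and apply the update.
f'(x) = 64*x + 44
f'(7.2461) = 64*7.2461 + 44 = 507.7504
x_1 = 7.2461 - 0.15*507.7504 = -68.9165


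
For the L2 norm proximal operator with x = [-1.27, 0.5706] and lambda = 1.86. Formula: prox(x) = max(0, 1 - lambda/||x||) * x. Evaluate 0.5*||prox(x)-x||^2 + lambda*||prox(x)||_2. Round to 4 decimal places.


Step 1: Compute ||x||.
||x|| = 1.3923
Step 2: Compute scaling factor.
scale = max(0, 1 - 1.86/1.3923) = 0.0
Step 3: prox(x) = [-0.0, 0.0]
||prox(x)|| = 0.0
Step 4: Proximal objective.
0.5*||prox-x||^2 = 0.9692
lambda*||prox|| = 0.0
Total = 0.9692


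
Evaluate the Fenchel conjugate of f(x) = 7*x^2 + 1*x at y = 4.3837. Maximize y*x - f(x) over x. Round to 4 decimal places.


f*(y) = sup_x {y*x - a*x^2 - b*x} = sup_x {(y-b)*x - a*x^2}
FOC: (y - b) - 2a*x = 0 => x* = (y - b)/(2a)
x* = (4.3837 - 1)/(2*7) = 0.2417
f*(4.3837) = (y-b)^2/(4a) = (4.3837 - 1)^2/(4*7)
= 11.4494/28 = 0.4089


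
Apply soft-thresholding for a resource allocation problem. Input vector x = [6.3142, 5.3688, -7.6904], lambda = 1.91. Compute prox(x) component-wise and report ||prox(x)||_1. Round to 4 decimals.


Soft-thresholding with lambda = 1.91:
prox(6.3142) = sign(6.3142)*max(|6.3142| - 1.91, 0) = 4.4042
prox(5.3688) = sign(5.3688)*max(|5.3688| - 1.91, 0) = 3.4588
prox(-7.6904) = sign(-7.6904)*max(|-7.6904| - 1.91, 0) = -5.7804
prox(x) = [4.4042, 3.4588, -5.7804]
||prox(x)||_1 = 4.4042 + 3.4588 + 5.7804 = 13.6434


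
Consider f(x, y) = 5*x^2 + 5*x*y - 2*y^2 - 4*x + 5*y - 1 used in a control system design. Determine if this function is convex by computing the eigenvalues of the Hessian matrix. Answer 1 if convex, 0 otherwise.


The Hessian of f(x,y) = 5*x^2 + 5*x*y - 2*y^2 - 4*x + 5*y - 1 is:
H = [[10, 5], [5, -4]]
Trace = 10 - 4 = 6
Determinant = 10*-4 - (5)^2 = -65
Discriminant = (6)^2 - 4*-65 = 296.0
Eigenvalues: lambda_1 = -5.6023, lambda_2 = 11.6023
The function is not convex.

0


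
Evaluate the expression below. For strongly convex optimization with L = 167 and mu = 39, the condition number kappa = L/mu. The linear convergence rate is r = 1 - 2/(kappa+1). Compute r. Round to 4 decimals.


Step 1: Compute the condition number.
kappa = L/mu = 167/39 = 4.2821
Step 2: Compute the convergence rate.
r = 1 - 2/(kappa + 1) = 1 - 2*mu/(L + mu) = (L - mu)/(L + mu) = 128/206 = 0.6214


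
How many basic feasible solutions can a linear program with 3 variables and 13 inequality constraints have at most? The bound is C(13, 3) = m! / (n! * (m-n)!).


Each vertex corresponds to some choice of n active constraints out of m, so the number of vertices is at most C(m, n) = m! / (n!(m-n)!).
m = 13, n = 3
Numerator: 13 * 12 * 11
Denominator: 3! = 6
C(13, 3) = 286


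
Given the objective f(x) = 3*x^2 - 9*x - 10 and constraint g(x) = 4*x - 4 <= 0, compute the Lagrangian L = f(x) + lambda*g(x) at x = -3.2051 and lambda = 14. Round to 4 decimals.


Step 1: Evaluate f(x).
f(-3.2051) = 3*(-3.2051)^2 - 9*(-3.2051) - 10 = 49.6639
Step 2: Evaluate g(x).
g(-3.2051) = 4*-3.2051 - 4 = -16.8204
Step 3: Compute Lagrangian.
L = 49.6639 + 14*-16.8204 = -185.8217


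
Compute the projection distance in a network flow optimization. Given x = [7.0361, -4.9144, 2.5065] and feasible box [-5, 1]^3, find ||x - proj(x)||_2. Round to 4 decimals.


Project each component onto [-5, 1].
clip(7.0361) = 1.0, clip(-4.9144) = -4.9144, clip(2.5065) = 1.0
Projection = [1.0, -4.9144, 1.0]
Squared diffs: [36.4345, 0.0, 2.2695]
Distance = sqrt(38.704) = 6.2213


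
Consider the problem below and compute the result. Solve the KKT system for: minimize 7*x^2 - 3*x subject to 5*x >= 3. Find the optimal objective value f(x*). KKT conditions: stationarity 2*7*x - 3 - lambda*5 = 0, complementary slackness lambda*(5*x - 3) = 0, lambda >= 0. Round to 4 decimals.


Step 1: Try lambda = 0 (constraint inactive).
x_unc = 3/(2*7) = 0.2143
Check: 5*0.2143 = 1.0715 < 3 -- violated!
Step 2: Constraint must be active: 5*x = 3
x* = 3/5 = 0.6
lambda = (2*7*0.6 - 3)/5 = 1.08
Step 3: Compute optimal value.
f(x*) = 7*0.6^2 - 3*0.6 = 0.72


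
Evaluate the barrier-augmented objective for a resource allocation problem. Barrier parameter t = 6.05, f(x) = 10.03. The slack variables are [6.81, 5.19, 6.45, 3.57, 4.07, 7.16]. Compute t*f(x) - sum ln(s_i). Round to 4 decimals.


Step 1: Compute log-barrier.
ln values: [1.9184, 1.6467, 1.8641, 1.2726, 1.4036, 1.9685]
phi = -(1.9184 + 1.6467 + 1.8641 + 1.2726 + 1.4036 + 1.9685) = -10.0739
Step 2: Compute augmented objective.
t*f(x) = 6.05*10.03 = 60.6815
Total = 60.6815 - 10.0739 = 50.6076


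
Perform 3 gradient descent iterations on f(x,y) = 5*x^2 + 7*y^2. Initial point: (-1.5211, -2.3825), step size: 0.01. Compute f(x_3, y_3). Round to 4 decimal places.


Gradient descent on f(x,y) = 5*x^2 + 7*y^2.
Starting point: (-1.5211, -2.3825), alpha = 0.01
Step 1: grad_x = 2*5*-1.5211 = -15.211, grad_y = 2*7*-2.3825 = -33.355
  x_1 = -1.5211 - 0.01*-15.211 = -1.369
  y_1 = -2.3825 - 0.01*-33.355 = -2.049
Step 2: grad_x = 2*5*-1.369 = -13.6899, grad_y = 2*7*-2.049 = -28.6853
  x_2 = -1.369 - 0.01*-13.6899 = -1.2321
  y_2 = -2.049 - 0.01*-28.6853 = -1.7621
Step 3: grad_x = 2*5*-1.2321 = -12.3209, grad_y = 2*7*-1.7621 = -24.6694
  x_3 = -1.2321 - 0.01*-12.3209 = -1.1089
  y_3 = -1.7621 - 0.01*-24.6694 = -1.5154
f(-1.1089, -1.5154) = 5*(-1.1089)^2 + 7*(-1.5154)^2 = 22.2232


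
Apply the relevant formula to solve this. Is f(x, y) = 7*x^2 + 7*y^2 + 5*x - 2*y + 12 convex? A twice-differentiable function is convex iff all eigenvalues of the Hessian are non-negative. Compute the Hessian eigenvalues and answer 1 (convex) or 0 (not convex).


The Hessian of f(x,y) = 7*x^2 + 7*y^2 + 5*x - 2*y + 12 is:
H = [[14, 0], [0, 14]]
Trace = 14 + 14 = 28
Determinant = 14*14 - (0)^2 = 196
Discriminant = (28)^2 - 4*196 = 0.0
Eigenvalues: lambda_1 = 14.0, lambda_2 = 14.0
The function is convex.

1


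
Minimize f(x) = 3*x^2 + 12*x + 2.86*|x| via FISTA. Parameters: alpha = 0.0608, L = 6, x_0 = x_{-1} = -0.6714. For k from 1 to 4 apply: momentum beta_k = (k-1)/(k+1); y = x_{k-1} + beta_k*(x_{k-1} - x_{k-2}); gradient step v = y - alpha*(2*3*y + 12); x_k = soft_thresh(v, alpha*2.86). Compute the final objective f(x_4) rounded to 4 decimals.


FISTA on f(x) = 3*x^2 + 12*x + 2.86*|x|
L = 6, alpha = 0.0608
Iteration 1: beta = 0.0, y = -0.6714 + 0.0*(-0.6714 + 0.6714) = -0.6714
  grad(y) = 7.9716, v = y - alpha*grad = -1.1561
  prox(v) = soft_thresh(-1.1561, 0.1739) = -0.9822
Iteration 2: beta = 0.3333, y = -0.9822 + 0.3333*(-0.9822 + 0.6714) = -1.0858
  grad(y) = 5.4853, v = y - alpha*grad = -1.4193
  prox(v) = soft_thresh(-1.4193, 0.1739) = -1.2454
Iteration 3: beta = 0.5, y = -1.2454 + 0.5*(-1.2454 + 0.9822) = -1.377
  grad(y) = 3.738, v = y - alpha*grad = -1.6043
  prox(v) = soft_thresh(-1.6043, 0.1739) = -1.4304
Iteration 4: beta = 0.6, y = -1.4304 + 0.6*(-1.4304 + 1.2454) = -1.5414
  grad(y) = 2.7517, v = y - alpha*grad = -1.7087
  prox(v) = soft_thresh(-1.7087, 0.1739) = -1.5348
f(x_4) = 3*(-1.5348)^2 + 12*(-1.5348) + 2.86*|-1.5348| = -6.9612


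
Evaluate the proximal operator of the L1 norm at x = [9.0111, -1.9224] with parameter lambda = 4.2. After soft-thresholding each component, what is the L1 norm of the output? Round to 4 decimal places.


Soft-thresholding with lambda = 4.2:
prox(9.0111) = sign(9.0111)*max(|9.0111| - 4.2, 0) = 4.8111
prox(-1.9224) = sign(-1.9224)*max(|-1.9224| - 4.2, 0) = 0.0
prox(x) = [4.8111, 0.0]
||prox(x)||_1 = 4.8111 + 0.0 = 4.8111


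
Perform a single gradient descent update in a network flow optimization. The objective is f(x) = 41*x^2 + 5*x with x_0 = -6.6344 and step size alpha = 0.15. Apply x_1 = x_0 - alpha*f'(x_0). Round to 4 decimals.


We compute the gradient at x_0 and apply the update.
f'(x) = 82*x + 5
f'(-6.6344) = 82*-6.6344 + 5 = -539.0208
x_1 = -6.6344 - 0.15*-539.0208 = 74.2187


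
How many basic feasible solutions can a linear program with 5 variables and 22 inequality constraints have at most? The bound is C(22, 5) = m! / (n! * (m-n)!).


Each vertex corresponds to some choice of n active constraints out of m, so the number of vertices is at most C(m, n) = m! / (n!(m-n)!).
m = 22, n = 5
Numerator: 22 * 21 * 20 * 19 * 18
Denominator: 5! = 120
C(22, 5) = 26334
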